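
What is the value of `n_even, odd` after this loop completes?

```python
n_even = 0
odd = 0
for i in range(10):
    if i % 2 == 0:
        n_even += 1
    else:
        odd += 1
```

Count evens and odds in range(10)
`n_even, odd` takes the values: (0, 0) → (1, 0) → (1, 1) → (2, 1) → (2, 2) → (3, 2) → (3, 3) → (4, 3) → (4, 4) → (5, 4) → (5, 5)

Answer: 5, 5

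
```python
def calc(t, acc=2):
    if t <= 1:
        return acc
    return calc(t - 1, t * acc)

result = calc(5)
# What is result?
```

Accumulator trace (n, acc): (5, 2) -> (4, 10) -> (3, 40) -> (2, 120) -> (1, 240) -> return 240

Answer: 240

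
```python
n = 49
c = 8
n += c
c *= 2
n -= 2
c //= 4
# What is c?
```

Trace:
`n = 49` → n = 49
`c = 8` → c = 8
`n += c` → n = 57
`c *= 2` → c = 16
`n -= 2` → n = 55
`c //= 4` → c = 4
So c = 4

Answer: 4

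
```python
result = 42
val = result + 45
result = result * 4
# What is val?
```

Trace:
`result = 42` → result = 42
`val = result + 45` → val = 87
`result = result * 4` → result = 168
So val = 87

Answer: 87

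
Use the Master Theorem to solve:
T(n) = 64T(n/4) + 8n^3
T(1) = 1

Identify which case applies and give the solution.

a=64, b=4, f(n)=8n^3. log_4(64) = 3. Since c=3 = 3, Case 2 applies: T(n) = Θ(n^log_b(a) · log n) = O(n^3 log n).

Answer: O(n^3 log n) - Case 2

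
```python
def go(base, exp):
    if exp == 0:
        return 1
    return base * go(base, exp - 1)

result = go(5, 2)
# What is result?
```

go(5, 2) = 5 * 5 = 25

Answer: 25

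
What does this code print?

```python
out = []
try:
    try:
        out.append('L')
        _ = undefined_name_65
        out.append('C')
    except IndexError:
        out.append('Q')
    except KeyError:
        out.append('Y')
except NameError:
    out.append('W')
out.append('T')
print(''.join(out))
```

Execution trace: 'L' (try body) → 'W' (outer except NameError) → 'T' (after the try/except). Output: LWT

Answer: LWT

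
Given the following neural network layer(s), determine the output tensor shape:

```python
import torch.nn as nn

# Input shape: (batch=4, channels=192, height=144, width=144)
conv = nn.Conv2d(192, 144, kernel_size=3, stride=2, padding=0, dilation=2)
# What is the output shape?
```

Input: (4, 192, 144, 144) -> Output: (4, 144, 70, 70)

Answer: (4, 144, 70, 70)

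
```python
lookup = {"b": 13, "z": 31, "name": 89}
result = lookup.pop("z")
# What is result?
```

Trace:
`lookup = {"b": 13, "z": 31, "name": 89}` → lookup = {'b': 13, 'z': 31, 'name': 89}
`result = lookup.pop("z")` → lookup = {'b': 13, 'name': 89}; result = 31
So result = 31

Answer: 31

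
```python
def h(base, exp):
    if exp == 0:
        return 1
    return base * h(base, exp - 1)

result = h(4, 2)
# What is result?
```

h(4, 2) = 4 * 4 = 16

Answer: 16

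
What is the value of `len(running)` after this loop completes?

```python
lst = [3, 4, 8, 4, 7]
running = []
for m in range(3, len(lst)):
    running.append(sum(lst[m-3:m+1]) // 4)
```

Number of 4-element averages
`running` takes the values: [] → [4] → [4, 5]
So `len(running)` = 2

Answer: 2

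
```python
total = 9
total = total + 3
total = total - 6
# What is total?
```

Trace:
`total = 9` → total = 9
`total = total + 3` → total = 12
`total = total - 6` → total = 6
So total = 6

Answer: 6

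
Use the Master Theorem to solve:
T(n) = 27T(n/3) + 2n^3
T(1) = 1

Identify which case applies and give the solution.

a=27, b=3, f(n)=2n^3. log_3(27) = 3. Since c=3 = 3, Case 2 applies: T(n) = Θ(n^log_b(a) · log n) = O(n^3 log n).

Answer: O(n^3 log n) - Case 2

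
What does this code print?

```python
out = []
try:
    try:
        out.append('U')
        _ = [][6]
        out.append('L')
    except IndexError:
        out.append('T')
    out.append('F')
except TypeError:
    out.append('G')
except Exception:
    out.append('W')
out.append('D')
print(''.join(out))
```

Execution trace: 'U' (inner try body) → 'T' (inner except IndexError) → 'F' (try body, no exception) → 'D' (after the try/except). Output: UTFD

Answer: UTFD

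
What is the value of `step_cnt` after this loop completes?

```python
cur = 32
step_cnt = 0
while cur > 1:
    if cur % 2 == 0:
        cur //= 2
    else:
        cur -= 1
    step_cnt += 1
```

Steps to reduce 32 to 1
`step_cnt` takes the values: 0 → 1 → 2 → 3 → 4 → 5

Answer: 5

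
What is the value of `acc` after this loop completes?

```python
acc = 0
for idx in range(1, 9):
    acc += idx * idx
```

Sum of squares 1² to 8² = 204
`acc` takes the values: 0 → 1 → 5 → 14 → 30 → 55 → 91 → 140 → 204

Answer: 204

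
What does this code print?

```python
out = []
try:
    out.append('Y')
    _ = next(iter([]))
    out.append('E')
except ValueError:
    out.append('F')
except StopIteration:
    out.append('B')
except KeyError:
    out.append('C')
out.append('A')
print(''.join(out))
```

Execution trace: 'Y' (try body) → 'B' (except StopIteration) → 'A' (after the try/except). Output: YBA

Answer: YBA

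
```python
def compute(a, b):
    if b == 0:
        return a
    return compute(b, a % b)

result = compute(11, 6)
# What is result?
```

compute(11, 6) -> compute(6, 5) -> compute(5, 1) -> compute(1, 0) -> 1

Answer: 1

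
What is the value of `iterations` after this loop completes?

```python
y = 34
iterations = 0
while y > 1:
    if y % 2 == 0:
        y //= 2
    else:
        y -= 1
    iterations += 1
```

Steps to reduce 34 to 1
`iterations` takes the values: 0 → 1 → 2 → 3 → 4 → 5 → 6

Answer: 6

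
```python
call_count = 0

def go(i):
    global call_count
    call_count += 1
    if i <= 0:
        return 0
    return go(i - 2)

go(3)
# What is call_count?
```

Linear recursion stepping by 2: 3 calls from i=3 down to ≤0.

Answer: 3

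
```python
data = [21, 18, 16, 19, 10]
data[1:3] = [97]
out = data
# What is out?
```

Trace:
`data = [21, 18, 16, 19, 10]` → data = [21, 18, 16, 19, 10]
`data[1:3] = [97]` → data = [21, 97, 19, 10]
`out = data` → out = [21, 97, 19, 10]
So out = [21, 97, 19, 10]

Answer: [21, 97, 19, 10]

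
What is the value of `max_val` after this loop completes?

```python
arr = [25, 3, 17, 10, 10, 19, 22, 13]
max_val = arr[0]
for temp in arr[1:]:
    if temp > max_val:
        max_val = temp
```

Maximum of [25, 3, 17, 10, 10, 19, 22, 13]
`max_val` takes the values: 25

Answer: 25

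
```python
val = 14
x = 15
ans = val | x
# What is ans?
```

Trace:
`val = 14` → val = 14
`x = 15` → x = 15
`ans = val | x` → ans = 15
So ans = 15

Answer: 15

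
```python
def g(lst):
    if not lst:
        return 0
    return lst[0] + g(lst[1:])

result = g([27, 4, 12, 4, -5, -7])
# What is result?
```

27 + 4 + 12 + 4 + (-5) + (-7) + 0 = 35

Answer: 35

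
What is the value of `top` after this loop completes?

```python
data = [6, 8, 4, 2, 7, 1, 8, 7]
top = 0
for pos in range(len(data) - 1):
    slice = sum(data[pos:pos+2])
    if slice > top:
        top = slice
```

Max sum of 2-element window in [6, 8, 4, 2, 7, 1, 8, 7]
`top` takes the values: 0 → 14 → 15

Answer: 15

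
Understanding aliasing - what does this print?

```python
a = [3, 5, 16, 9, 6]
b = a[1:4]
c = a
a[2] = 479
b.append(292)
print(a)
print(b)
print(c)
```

Key concept: slice vs alias.
Step by step:
`a = [3, 5, 16, 9, 6]` → a = [3, 5, 16, 9, 6]
`b = a[1:4]` → b = [5, 16, 9]
`c = a` → c = [3, 5, 16, 9, 6] (same object as a)
`a[2] = 479` → a = [3, 5, 479, 9, 6] (same object as c); c = [3, 5, 479, 9, 6] (same object as a)
`b.append(292)` → b = [5, 16, 9, 292]
`print(a)` → prints [3, 5, 479, 9, 6]
`print(b)` → prints [5, 16, 9, 292]
`print(c)` → prints [3, 5, 479, 9, 6]

Answer:
[3, 5, 479, 9, 6]
[5, 16, 9, 292]
[3, 5, 479, 9, 6]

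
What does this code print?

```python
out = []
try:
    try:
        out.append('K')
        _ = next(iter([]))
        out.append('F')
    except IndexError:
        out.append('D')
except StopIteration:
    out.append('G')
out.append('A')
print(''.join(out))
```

Execution trace: 'K' (inner try body) → 'G' (outer except StopIteration) → 'A' (after the try/except). Output: KGA

Answer: KGA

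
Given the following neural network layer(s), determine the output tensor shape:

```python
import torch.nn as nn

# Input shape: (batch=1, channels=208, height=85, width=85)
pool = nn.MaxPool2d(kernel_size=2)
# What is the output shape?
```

Input: (1, 208, 85, 85) -> Output: (1, 208, 42, 42)

Answer: (1, 208, 42, 42)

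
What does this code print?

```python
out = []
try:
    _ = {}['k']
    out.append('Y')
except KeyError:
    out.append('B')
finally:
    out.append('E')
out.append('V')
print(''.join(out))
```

Execution trace: 'B' (except KeyError) → 'E' (finally) → 'V' (after the try/except). Output: BEV

Answer: BEV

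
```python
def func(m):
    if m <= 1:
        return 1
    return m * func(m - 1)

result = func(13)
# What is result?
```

func(13) = 13 * 12 * 11 * 10 * 9 * 8 * 7 * 6 * 5 * 4 * 3 * 2 * 1 = 6227020800

Answer: 6227020800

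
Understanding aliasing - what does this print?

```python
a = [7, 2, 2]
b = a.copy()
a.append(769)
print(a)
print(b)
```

Key concept: list.copy() creates independent copy.
Step by step:
`a = [7, 2, 2]` → a = [7, 2, 2]
`b = a.copy()` → b = [7, 2, 2]
`a.append(769)` → a = [7, 2, 2, 769]
`print(a)` → prints [7, 2, 2, 769]
`print(b)` → prints [7, 2, 2]

Answer:
[7, 2, 2, 769]
[7, 2, 2]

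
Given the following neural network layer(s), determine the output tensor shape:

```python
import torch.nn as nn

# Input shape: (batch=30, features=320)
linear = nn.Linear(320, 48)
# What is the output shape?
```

Input: (30, 320) -> Output: (30, 48)

Answer: (30, 48)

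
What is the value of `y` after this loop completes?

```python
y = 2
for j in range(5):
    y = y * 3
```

Multiply by 3, 5 times: 2 * 3^5 = 486
`y` takes the values: 2 → 6 → 18 → 54 → 162 → 486

Answer: 486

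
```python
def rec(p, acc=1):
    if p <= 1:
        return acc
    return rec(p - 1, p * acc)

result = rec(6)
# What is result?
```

Accumulator trace (n, acc): (6, 1) -> (5, 6) -> (4, 30) -> (3, 120) -> (2, 360) -> (1, 720) -> return 720

Answer: 720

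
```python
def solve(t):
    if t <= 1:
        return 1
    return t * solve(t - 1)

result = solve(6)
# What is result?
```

solve(6) = 6 * 5 * 4 * 3 * 2 * 1 = 720

Answer: 720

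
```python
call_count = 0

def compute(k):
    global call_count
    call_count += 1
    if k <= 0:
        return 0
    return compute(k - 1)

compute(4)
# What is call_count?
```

Linear recursion stepping by 1: 5 calls from k=4 down to ≤0.

Answer: 5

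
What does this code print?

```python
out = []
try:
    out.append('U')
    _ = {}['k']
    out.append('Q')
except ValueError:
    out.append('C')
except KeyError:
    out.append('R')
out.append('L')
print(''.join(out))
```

Execution trace: 'U' (try body) → 'R' (except KeyError) → 'L' (after the try/except). Output: URL

Answer: URL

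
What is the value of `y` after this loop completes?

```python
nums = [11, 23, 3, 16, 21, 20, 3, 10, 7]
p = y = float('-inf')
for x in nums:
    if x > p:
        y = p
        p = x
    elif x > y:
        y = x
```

Second largest (with repeats) in [11, 23, 3, 16, 21, 20, 3, 10, 7]
`y` takes the values: -inf → 11 → 16 → 21

Answer: 21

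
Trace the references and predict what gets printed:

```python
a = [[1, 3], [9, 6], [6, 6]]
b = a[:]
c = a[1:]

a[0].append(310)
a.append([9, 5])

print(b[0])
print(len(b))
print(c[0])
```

Key concept: slice with nested mutation.
Step by step:
`a = [[1, 3], [9, 6], [6, 6]]` → a = [[1, 3], [9, 6], [6, 6]]
`b = a[:]` → b = [[1, 3], [9, 6], [6, 6]]
`c = a[1:]` → c = [[9, 6], [6, 6]]
`a[0].append(310)` → a = [[1, 3, 310], [9, 6], [6, 6]]; b = [[1, 3, 310], [9, 6], [6, 6]]
`a.append([9, 5])` → a = [[1, 3, 310], [9, 6], [6, 6], [9, 5]]
`print(b[0])` → prints [1, 3, 310]
`print(len(b))` → prints 3
`print(c[0])` → prints [9, 6]

Answer:
[1, 3, 310]
3
[9, 6]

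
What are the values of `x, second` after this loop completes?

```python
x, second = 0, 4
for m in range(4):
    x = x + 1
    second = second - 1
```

x goes 0→4, second goes 4→0
`x, second` takes the values: (0, 4) → (1, 4) → (1, 3) → (2, 3) → (2, 2) → (3, 2) → (3, 1) → (4, 1) → (4, 0)

Answer: 4, 0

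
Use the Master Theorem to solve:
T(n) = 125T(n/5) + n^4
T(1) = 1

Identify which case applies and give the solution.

a=125, b=5, f(n)=n^4. log_5(125) = 3. Since c=4 > 3 and the regularity condition holds (125(n/5)^4 = (125/5^4)n^4 with 125/5^4 < 1), Case 3 applies: T(n) = Θ(f(n)) = O(n^4).

Answer: O(n^4) - Case 3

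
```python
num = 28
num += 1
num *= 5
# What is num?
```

Trace:
`num = 28` → num = 28
`num += 1` → num = 29
`num *= 5` → num = 145
So num = 145

Answer: 145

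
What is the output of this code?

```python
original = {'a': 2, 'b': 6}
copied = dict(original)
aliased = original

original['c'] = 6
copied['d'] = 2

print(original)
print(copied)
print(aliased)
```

Key concept: dict() creates copy, assignment creates alias.
Step by step:
`original = {'a': 2, 'b': 6}` → original = {'a': 2, 'b': 6}
`copied = dict(original)` → copied = {'a': 2, 'b': 6}
`aliased = original` → aliased = {'a': 2, 'b': 6} (same object as original)
`original['c'] = 6` → original = {'a': 2, 'b': 6, 'c': 6} (same object as aliased); aliased = {'a': 2, 'b': 6, 'c': 6} (same object as original)
`copied['d'] = 2` → copied = {'a': 2, 'b': 6, 'd': 2}
`print(original)` → prints {'a': 2, 'b': 6, 'c': 6}
`print(copied)` → prints {'a': 2, 'b': 6, 'd': 2}
`print(aliased)` → prints {'a': 2, 'b': 6, 'c': 6}

Answer:
{'a': 2, 'b': 6, 'c': 6}
{'a': 2, 'b': 6, 'd': 2}
{'a': 2, 'b': 6, 'c': 6}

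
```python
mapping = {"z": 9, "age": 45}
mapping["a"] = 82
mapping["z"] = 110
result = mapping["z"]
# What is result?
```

Trace:
`mapping = {"z": 9, "age": 45}` → mapping = {'z': 9, 'age': 45}
`mapping["a"] = 82` → mapping = {'z': 9, 'age': 45, 'a': 82}
`mapping["z"] = 110` → mapping = {'z': 110, 'age': 45, 'a': 82}
`result = mapping["z"]` → result = 110
So result = 110

Answer: 110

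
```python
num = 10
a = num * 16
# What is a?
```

Trace:
`num = 10` → num = 10
`a = num * 16` → a = 160
So a = 160

Answer: 160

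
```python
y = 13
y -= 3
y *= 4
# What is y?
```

Trace:
`y = 13` → y = 13
`y -= 3` → y = 10
`y *= 4` → y = 40
So y = 40

Answer: 40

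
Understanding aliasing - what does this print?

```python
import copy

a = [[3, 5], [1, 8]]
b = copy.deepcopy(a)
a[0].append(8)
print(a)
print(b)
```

Key concept: deep copy is fully independent.
Step by step:
`a = [[3, 5], [1, 8]]` → a = [[3, 5], [1, 8]]
`b = copy.deepcopy(a)` → b = [[3, 5], [1, 8]]
`a[0].append(8)` → a = [[3, 5, 8], [1, 8]]
`print(a)` → prints [[3, 5, 8], [1, 8]]
`print(b)` → prints [[3, 5], [1, 8]]

Answer:
[[3, 5, 8], [1, 8]]
[[3, 5], [1, 8]]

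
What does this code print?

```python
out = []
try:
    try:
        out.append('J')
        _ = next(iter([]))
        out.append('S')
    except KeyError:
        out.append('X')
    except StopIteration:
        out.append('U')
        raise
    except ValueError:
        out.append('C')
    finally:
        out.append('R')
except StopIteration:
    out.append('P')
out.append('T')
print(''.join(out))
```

Execution trace: 'J' (inner try body) → 'U' (inner except StopIteration) → 'R' (inner finally) → 'P' (outer except StopIteration) → 'T' (after the try/except). Output: JURPT

Answer: JURPT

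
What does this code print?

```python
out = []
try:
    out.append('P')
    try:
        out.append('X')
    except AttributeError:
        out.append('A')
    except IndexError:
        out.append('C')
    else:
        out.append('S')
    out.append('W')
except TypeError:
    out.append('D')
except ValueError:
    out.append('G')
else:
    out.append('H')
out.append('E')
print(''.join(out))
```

Execution trace: 'P' (try body) → 'X' (inner try body, no exception) → 'S' (inner else) → 'W' (try body, no exception) → 'H' (else) → 'E' (after the try/except). Output: PXSWHE

Answer: PXSWHE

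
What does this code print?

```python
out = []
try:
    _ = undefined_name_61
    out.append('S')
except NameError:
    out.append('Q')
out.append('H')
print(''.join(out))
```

Execution trace: 'Q' (except NameError) → 'H' (after the try/except). Output: QH

Answer: QH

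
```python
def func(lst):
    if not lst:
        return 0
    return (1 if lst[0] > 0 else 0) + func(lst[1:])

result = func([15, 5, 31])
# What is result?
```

Count of positive elements in [15, 5, 31] = 3

Answer: 3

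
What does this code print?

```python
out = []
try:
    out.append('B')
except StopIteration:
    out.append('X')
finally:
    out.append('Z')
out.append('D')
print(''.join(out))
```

Execution trace: 'B' (try body, no exception) → 'Z' (finally) → 'D' (after the try/except). Output: BZD

Answer: BZD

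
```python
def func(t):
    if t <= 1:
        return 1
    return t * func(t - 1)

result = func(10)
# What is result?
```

func(10) = 10 * 9 * 8 * 7 * 6 * 5 * 4 * 3 * 2 * 1 = 3628800

Answer: 3628800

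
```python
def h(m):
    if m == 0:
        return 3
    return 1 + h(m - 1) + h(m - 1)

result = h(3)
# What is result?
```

h(m) = 1 + 2·h(m-1), h(0)=3. Closed form: (3+1)·2^3 - 1 = 31.

Answer: 31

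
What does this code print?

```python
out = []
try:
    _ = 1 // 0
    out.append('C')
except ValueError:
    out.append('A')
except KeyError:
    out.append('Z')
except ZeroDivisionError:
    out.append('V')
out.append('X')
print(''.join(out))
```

Execution trace: 'V' (except ZeroDivisionError) → 'X' (after the try/except). Output: VX

Answer: VX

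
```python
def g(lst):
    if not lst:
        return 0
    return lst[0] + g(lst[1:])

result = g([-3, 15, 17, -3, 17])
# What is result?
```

(-3) + 15 + 17 + (-3) + 17 + 0 = 43

Answer: 43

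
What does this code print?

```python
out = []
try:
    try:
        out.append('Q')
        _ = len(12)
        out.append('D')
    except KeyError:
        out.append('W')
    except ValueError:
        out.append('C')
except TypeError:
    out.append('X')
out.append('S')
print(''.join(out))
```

Execution trace: 'Q' (try body) → 'X' (outer except TypeError) → 'S' (after the try/except). Output: QXS

Answer: QXS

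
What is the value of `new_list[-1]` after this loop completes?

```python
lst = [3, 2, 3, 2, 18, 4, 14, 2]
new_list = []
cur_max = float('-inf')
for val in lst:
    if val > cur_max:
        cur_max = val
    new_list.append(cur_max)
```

Running max ends at 18
`new_list` takes the values: [] → [3] → [3, 3] → [3, 3, 3] → [3, 3, 3, 3] → [3, 3, 3, 3, 18] → [3, 3, 3, 3, 18, 18] → [3, 3, 3, 3, 18, 18, 18] → [3, 3, 3, 3, 18, 18, 18, 18]
So `new_list[-1]` = 18

Answer: 18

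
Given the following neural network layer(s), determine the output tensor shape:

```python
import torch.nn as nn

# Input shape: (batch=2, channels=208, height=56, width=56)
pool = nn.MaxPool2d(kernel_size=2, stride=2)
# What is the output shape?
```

Input: (2, 208, 56, 56) -> Output: (2, 208, 28, 28)

Answer: (2, 208, 28, 28)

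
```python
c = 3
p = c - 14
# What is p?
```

Trace:
`c = 3` → c = 3
`p = c - 14` → p = -11
So p = -11

Answer: -11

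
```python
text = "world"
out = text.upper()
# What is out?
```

Trace:
`text = "world"` → text = 'world'
`out = text.upper()` → out = 'WORLD'
So out = 'WORLD'

Answer: 'WORLD'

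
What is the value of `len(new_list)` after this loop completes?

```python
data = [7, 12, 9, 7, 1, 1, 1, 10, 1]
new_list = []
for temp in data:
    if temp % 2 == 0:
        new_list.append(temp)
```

Count even numbers in [7, 12, 9, 7, 1, 1, 1, 10, 1]
`new_list` takes the values: [] → [12] → [12, 10]
So `len(new_list)` = 2

Answer: 2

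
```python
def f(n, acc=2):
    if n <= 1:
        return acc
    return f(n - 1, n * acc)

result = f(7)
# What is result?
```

Accumulator trace (n, acc): (7, 2) -> (6, 14) -> (5, 84) -> (4, 420) -> (3, 1680) -> (2, 5040) -> (1, 10080) -> return 10080

Answer: 10080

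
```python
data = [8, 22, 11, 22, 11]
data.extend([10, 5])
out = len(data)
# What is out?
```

Trace:
`data = [8, 22, 11, 22, 11]` → data = [8, 22, 11, 22, 11]
`data.extend([10, 5])` → data = [8, 22, 11, 22, 11, 10, 5]
`out = len(data)` → out = 7
So out = 7

Answer: 7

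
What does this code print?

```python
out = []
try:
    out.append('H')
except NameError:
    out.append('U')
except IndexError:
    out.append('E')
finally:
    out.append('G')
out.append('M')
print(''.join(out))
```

Execution trace: 'H' (try body, no exception) → 'G' (finally) → 'M' (after the try/except). Output: HGM

Answer: HGM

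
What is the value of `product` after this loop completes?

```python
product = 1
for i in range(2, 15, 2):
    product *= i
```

Product of even numbers 2 to 14
`product` takes the values: 1 → 2 → 8 → 48 → 384 → 3840 → 46080 → 645120

Answer: 645120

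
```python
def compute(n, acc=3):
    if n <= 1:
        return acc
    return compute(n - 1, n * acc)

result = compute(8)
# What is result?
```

Accumulator trace (n, acc): (8, 3) -> (7, 24) -> (6, 168) -> (5, 1008) -> (4, 5040) -> (3, 20160) -> (2, 60480) -> (1, 120960) -> return 120960

Answer: 120960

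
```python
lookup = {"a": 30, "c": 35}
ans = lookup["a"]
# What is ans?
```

Trace:
`lookup = {"a": 30, "c": 35}` → lookup = {'a': 30, 'c': 35}
`ans = lookup["a"]` → ans = 30
So ans = 30

Answer: 30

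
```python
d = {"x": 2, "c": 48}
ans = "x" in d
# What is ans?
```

Trace:
`d = {"x": 2, "c": 48}` → d = {'x': 2, 'c': 48}
`ans = "x" in d` → ans = True
So ans = True

Answer: True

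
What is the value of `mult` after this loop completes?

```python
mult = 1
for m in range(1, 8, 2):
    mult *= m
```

Product of 1, 3, 5, ... up to 7
`mult` takes the values: 1 → 3 → 15 → 105

Answer: 105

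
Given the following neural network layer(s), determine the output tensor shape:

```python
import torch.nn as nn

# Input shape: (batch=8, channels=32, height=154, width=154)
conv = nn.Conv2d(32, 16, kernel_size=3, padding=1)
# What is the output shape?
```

Input: (8, 32, 154, 154) -> Output: (8, 16, 154, 154)

Answer: (8, 16, 154, 154)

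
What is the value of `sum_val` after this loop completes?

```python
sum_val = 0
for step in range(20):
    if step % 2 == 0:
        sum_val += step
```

Sum of even numbers 0 to 19
`sum_val` takes the values: 0 → 2 → 6 → 12 → 20 → 30 → 42 → 56 → 72 → 90

Answer: 90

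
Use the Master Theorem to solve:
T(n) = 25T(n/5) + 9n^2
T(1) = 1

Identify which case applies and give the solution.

a=25, b=5, f(n)=9n^2. log_5(25) = 2. Since c=2 = 2, Case 2 applies: T(n) = Θ(n^log_b(a) · log n) = O(n^2 log n).

Answer: O(n^2 log n) - Case 2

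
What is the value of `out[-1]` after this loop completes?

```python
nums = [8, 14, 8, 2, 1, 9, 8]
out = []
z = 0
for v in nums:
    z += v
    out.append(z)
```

Cumulative sum ends at 50
`out` takes the values: [] → [8] → [8, 22] → [8, 22, 30] → [8, 22, 30, 32] → [8, 22, 30, 32, 33] → [8, 22, 30, 32, 33, 42] → [8, 22, 30, 32, 33, 42, 50]
So `out[-1]` = 50

Answer: 50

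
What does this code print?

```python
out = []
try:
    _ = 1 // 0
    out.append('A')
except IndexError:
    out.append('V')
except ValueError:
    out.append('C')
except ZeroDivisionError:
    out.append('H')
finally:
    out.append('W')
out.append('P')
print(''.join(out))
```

Execution trace: 'H' (except ZeroDivisionError) → 'W' (finally) → 'P' (after the try/except). Output: HWP

Answer: HWP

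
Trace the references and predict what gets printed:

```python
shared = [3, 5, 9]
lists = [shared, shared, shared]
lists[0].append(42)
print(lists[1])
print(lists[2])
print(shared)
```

Key concept: list of same reference.
Step by step:
`shared = [3, 5, 9]` → shared = [3, 5, 9]
`lists = [shared, shared, shared]` → lists = [[3, 5, 9], [3, 5, 9], [3, 5, 9]]
`lists[0].append(42)` → shared = [3, 5, 9, 42]; lists = [[3, 5, 9, 42], [3, 5, 9, 42], [3, 5, 9, 42]]
`print(lists[1])` → prints [3, 5, 9, 42]
`print(lists[2])` → prints [3, 5, 9, 42]
`print(shared)` → prints [3, 5, 9, 42]

Answer:
[3, 5, 9, 42]
[3, 5, 9, 42]
[3, 5, 9, 42]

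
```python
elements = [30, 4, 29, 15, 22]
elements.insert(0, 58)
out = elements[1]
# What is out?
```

Trace:
`elements = [30, 4, 29, 15, 22]` → elements = [30, 4, 29, 15, 22]
`elements.insert(0, 58)` → elements = [58, 30, 4, 29, 15, 22]
`out = elements[1]` → out = 30
So out = 30

Answer: 30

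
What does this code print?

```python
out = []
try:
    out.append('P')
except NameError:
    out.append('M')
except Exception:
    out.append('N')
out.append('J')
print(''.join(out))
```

Execution trace: 'P' (try body, no exception) → 'J' (after the try/except). Output: PJ

Answer: PJ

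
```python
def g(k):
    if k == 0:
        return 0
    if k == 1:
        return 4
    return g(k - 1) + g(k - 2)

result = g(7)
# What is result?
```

Build up from base cases: g(0)=0, g(1)=4, g(2)=4, g(3)=8, g(4)=12, g(5)=20, g(6)=32, ..., g(7)=52

Answer: 52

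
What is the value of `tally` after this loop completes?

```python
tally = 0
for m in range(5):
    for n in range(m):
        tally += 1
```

Triangle number: 0+1+2+...+4
`tally` takes the values: 0 → 1 → 2 → 3 → 4 → 5 → 6 → 7 → 8 → 9 → 10

Answer: 10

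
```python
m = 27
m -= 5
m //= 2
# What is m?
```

Trace:
`m = 27` → m = 27
`m -= 5` → m = 22
`m //= 2` → m = 11
So m = 11

Answer: 11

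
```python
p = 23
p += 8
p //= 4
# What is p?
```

Trace:
`p = 23` → p = 23
`p += 8` → p = 31
`p //= 4` → p = 7
So p = 7

Answer: 7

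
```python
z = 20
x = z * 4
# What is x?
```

Trace:
`z = 20` → z = 20
`x = z * 4` → x = 80
So x = 80

Answer: 80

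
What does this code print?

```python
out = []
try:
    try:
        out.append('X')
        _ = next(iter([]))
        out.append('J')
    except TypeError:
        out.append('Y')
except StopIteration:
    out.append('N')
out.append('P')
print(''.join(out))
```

Execution trace: 'X' (try body) → 'N' (outer except StopIteration) → 'P' (after the try/except). Output: XNP

Answer: XNP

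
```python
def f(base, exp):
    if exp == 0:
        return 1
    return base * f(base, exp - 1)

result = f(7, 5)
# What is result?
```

f(7, 5) = 7 * 7 * 7 * 7 * 7 = 16807

Answer: 16807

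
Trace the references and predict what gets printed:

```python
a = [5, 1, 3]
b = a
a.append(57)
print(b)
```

Key concept: basic list aliasing.
Step by step:
`a = [5, 1, 3]` → a = [5, 1, 3]
`b = a` → b = [5, 1, 3] (same object as a)
`a.append(57)` → a = [5, 1, 3, 57] (same object as b); b = [5, 1, 3, 57] (same object as a)
`print(b)` → prints [5, 1, 3, 57]

Answer: [5, 1, 3, 57]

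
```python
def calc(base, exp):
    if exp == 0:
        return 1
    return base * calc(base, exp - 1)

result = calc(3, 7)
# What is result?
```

calc(3, 7) = 3 * 3 * 3 * 3 * 3 * 3 * 3 = 2187

Answer: 2187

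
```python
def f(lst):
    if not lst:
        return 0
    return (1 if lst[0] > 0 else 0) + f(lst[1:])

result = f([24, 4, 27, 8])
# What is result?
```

Count of positive elements in [24, 4, 27, 8] = 4

Answer: 4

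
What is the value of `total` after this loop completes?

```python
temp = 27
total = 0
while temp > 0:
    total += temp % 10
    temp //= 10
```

Sum digits of 27
`total` takes the values: 0 → 7 → 9

Answer: 9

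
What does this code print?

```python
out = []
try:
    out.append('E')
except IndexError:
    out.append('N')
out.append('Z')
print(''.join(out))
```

Execution trace: 'E' (try body, no exception) → 'Z' (after the try/except). Output: EZ

Answer: EZ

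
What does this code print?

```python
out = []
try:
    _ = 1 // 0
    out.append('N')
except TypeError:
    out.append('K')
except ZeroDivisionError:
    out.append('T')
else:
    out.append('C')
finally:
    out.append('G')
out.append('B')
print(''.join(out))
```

Execution trace: 'T' (except ZeroDivisionError) → 'G' (finally) → 'B' (after the try/except). Output: TGB

Answer: TGB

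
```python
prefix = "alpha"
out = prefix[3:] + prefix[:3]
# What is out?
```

Trace:
`prefix = "alpha"` → prefix = 'alpha'
`out = prefix[3:] + prefix[:3]` → out = 'haalp'
So out = 'haalp'

Answer: 'haalp'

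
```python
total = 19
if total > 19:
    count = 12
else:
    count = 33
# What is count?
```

Trace:
`total = 19` → total = 19
`if total > 19: ...` → total > 19 is False, take else branch → count = 33
So count = 33

Answer: 33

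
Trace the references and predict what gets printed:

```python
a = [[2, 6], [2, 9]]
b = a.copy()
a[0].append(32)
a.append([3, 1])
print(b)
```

Key concept: shallow copy with nested lists.
Step by step:
`a = [[2, 6], [2, 9]]` → a = [[2, 6], [2, 9]]
`b = a.copy()` → b = [[2, 6], [2, 9]]
`a[0].append(32)` → a = [[2, 6, 32], [2, 9]]; b = [[2, 6, 32], [2, 9]]
`a.append([3, 1])` → a = [[2, 6, 32], [2, 9], [3, 1]]
`print(b)` → prints [[2, 6, 32], [2, 9]]

Answer: [[2, 6, 32], [2, 9]]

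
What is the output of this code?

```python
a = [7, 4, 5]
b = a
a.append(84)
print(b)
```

Key concept: basic list aliasing.
Step by step:
`a = [7, 4, 5]` → a = [7, 4, 5]
`b = a` → b = [7, 4, 5] (same object as a)
`a.append(84)` → a = [7, 4, 5, 84] (same object as b); b = [7, 4, 5, 84] (same object as a)
`print(b)` → prints [7, 4, 5, 84]

Answer: [7, 4, 5, 84]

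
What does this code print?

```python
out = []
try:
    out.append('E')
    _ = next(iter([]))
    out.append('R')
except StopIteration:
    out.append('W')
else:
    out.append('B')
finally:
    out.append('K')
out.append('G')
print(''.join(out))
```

Execution trace: 'E' (try body) → 'W' (except StopIteration) → 'K' (finally) → 'G' (after the try/except). Output: EWKG

Answer: EWKG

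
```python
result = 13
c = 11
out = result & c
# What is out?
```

Trace:
`result = 13` → result = 13
`c = 11` → c = 11
`out = result & c` → out = 9
So out = 9

Answer: 9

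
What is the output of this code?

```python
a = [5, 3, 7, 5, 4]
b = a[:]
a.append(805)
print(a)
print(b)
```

Key concept: slice [:] creates copy.
Step by step:
`a = [5, 3, 7, 5, 4]` → a = [5, 3, 7, 5, 4]
`b = a[:]` → b = [5, 3, 7, 5, 4]
`a.append(805)` → a = [5, 3, 7, 5, 4, 805]
`print(a)` → prints [5, 3, 7, 5, 4, 805]
`print(b)` → prints [5, 3, 7, 5, 4]

Answer:
[5, 3, 7, 5, 4, 805]
[5, 3, 7, 5, 4]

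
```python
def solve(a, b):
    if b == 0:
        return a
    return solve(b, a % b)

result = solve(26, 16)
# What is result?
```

solve(26, 16) -> solve(16, 10) -> solve(10, 6) -> solve(6, 4) -> solve(4, 2) -> solve(2, 0) -> 2

Answer: 2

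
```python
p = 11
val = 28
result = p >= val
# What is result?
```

Trace:
`p = 11` → p = 11
`val = 28` → val = 28
`result = p >= val` → result = False
So result = False

Answer: False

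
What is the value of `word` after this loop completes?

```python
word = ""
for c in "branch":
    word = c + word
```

Reverse 'branch'
`word` takes the values: "" → "b" → "rb" → "arb" → "narb" → "cnarb" → "hcnarb"

Answer: "hcnarb"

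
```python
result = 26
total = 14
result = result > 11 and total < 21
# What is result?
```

Trace:
`result = 26` → result = 26
`total = 14` → total = 14
`result = result > 11 and total < 21` → result = True
So result = True

Answer: True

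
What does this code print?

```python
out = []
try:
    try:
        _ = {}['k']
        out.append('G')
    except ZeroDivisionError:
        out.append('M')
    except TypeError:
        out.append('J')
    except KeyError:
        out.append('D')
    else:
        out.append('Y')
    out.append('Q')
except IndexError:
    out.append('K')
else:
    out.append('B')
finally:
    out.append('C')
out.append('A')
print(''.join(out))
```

Execution trace: 'D' (inner except KeyError) → 'Q' (try body, no exception) → 'B' (else) → 'C' (finally) → 'A' (after the try/except). Output: DQBCA

Answer: DQBCA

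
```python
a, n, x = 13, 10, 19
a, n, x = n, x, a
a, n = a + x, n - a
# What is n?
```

Trace:
`a, n, x = 13, 10, 19` → a = 13; n = 10; x = 19
`a, n, x = n, x, a` → a = 10; n = 19; x = 13
`a, n = a + x, n - a` → a = 23; n = 9
So n = 9

Answer: 9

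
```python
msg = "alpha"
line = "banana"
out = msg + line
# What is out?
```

Trace:
`msg = "alpha"` → msg = 'alpha'
`line = "banana"` → line = 'banana'
`out = msg + line` → out = 'alphabanana'
So out = 'alphabanana'

Answer: 'alphabanana'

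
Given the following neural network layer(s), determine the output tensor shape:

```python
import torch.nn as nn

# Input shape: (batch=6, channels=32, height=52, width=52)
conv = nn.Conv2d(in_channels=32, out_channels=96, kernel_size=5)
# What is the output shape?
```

Input: (6, 32, 52, 52) -> Output: (6, 96, 48, 48)

Answer: (6, 96, 48, 48)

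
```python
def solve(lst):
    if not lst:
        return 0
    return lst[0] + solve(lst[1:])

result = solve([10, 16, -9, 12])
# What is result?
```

10 + 16 + (-9) + 12 + 0 = 29

Answer: 29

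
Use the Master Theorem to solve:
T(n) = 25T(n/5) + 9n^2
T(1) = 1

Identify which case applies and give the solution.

a=25, b=5, f(n)=9n^2. log_5(25) = 2. Since c=2 = 2, Case 2 applies: T(n) = Θ(n^log_b(a) · log n) = O(n^2 log n).

Answer: O(n^2 log n) - Case 2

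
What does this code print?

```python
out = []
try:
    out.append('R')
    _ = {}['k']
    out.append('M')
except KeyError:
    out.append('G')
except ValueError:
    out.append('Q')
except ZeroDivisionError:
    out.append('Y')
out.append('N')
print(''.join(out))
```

Execution trace: 'R' (try body) → 'G' (except KeyError) → 'N' (after the try/except). Output: RGN

Answer: RGN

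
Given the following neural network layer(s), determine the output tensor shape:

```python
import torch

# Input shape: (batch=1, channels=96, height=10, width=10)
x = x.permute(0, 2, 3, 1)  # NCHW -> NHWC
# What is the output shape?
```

Input: (1, 96, 10, 10) -> Output: (1, 10, 10, 96)

Answer: (1, 10, 10, 96)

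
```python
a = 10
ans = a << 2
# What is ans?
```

Trace:
`a = 10` → a = 10
`ans = a << 2` → ans = 40
So ans = 40

Answer: 40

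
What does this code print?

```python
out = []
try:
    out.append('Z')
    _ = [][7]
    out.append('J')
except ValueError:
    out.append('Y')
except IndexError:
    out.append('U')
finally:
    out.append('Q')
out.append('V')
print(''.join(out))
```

Execution trace: 'Z' (try body) → 'U' (except IndexError) → 'Q' (finally) → 'V' (after the try/except). Output: ZUQV

Answer: ZUQV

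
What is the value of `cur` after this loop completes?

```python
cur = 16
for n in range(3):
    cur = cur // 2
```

Halve 3 times: 16 // 2^3 = 2
`cur` takes the values: 16 → 8 → 4 → 2

Answer: 2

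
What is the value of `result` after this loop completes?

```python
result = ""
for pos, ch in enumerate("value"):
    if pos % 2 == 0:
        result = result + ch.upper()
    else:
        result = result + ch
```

Uppercase even positions in 'value'
`result` takes the values: "" → "V" → "Va" → "VaL" → "VaLu" → "VaLuE"

Answer: "VaLuE"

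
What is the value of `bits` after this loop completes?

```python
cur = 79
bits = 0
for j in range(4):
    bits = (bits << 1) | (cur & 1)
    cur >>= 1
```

Reverse lowest 4 bits of 79
`bits` takes the values: 0 → 1 → 3 → 7 → 15

Answer: 15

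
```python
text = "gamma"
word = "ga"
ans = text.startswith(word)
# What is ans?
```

Trace:
`text = "gamma"` → text = 'gamma'
`word = "ga"` → word = 'ga'
`ans = text.startswith(word)` → ans = True
So ans = True

Answer: True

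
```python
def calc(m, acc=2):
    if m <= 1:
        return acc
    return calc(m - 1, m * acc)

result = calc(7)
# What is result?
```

Accumulator trace (n, acc): (7, 2) -> (6, 14) -> (5, 84) -> (4, 420) -> (3, 1680) -> (2, 5040) -> (1, 10080) -> return 10080

Answer: 10080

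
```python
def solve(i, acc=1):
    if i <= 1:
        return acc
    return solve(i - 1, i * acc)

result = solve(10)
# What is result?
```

Accumulator trace (n, acc): (10, 1) -> (9, 10) -> (8, 90) -> (7, 720) -> (6, 5040) -> (5, 30240) -> (4, 151200) -> (3, 604800) -> (2, 1814400) -> (1, 3628800) -> return 3628800

Answer: 3628800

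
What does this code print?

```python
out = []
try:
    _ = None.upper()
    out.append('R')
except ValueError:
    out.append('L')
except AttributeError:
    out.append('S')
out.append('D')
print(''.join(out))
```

Execution trace: 'S' (except AttributeError) → 'D' (after the try/except). Output: SD

Answer: SD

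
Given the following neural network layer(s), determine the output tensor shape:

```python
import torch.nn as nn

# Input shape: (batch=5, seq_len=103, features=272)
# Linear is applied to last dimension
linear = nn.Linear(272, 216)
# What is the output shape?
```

Input: (5, 103, 272) -> Output: (5, 103, 216)

Answer: (5, 103, 216)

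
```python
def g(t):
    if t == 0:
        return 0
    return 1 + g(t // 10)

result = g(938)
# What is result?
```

Count of digits of 938: 3

Answer: 3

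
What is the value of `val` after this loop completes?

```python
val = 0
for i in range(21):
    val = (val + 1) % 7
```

Increment mod 7, 21 times = 0
`val` takes the values: 0 → 1 → 2 → 3 → 4 → 5 → 6 → 0 → 1 → 2 → 3 → 4 → 5 → 6 → 0 → 1 → 2 → 3 → 4 → 5 → 6 → 0

Answer: 0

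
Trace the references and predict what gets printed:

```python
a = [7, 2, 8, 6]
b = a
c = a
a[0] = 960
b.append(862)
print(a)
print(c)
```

Key concept: multiple aliases.
Step by step:
`a = [7, 2, 8, 6]` → a = [7, 2, 8, 6]
`b = a` → b = [7, 2, 8, 6] (same object as a)
`c = a` → c = [7, 2, 8, 6] (same object as a, b)
`a[0] = 960` → a = [960, 2, 8, 6] (same object as b, c); b = [960, 2, 8, 6] (same object as a, c); c = [960, 2, 8, 6] (same object as a, b)
`b.append(862)` → a = [960, 2, 8, 6, 862] (same object as b, c); b = [960, 2, 8, 6, 862] (same object as a, c); c = [960, 2, 8, 6, 862] (same object as a, b)
`print(a)` → prints [960, 2, 8, 6, 862]
`print(c)` → prints [960, 2, 8, 6, 862]

Answer:
[960, 2, 8, 6, 862]
[960, 2, 8, 6, 862]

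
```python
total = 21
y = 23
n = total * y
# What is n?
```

Trace:
`total = 21` → total = 21
`y = 23` → y = 23
`n = total * y` → n = 483
So n = 483

Answer: 483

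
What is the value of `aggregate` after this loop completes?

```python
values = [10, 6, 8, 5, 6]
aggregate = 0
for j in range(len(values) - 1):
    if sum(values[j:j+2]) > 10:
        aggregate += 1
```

Count windows with sum > 10
`aggregate` takes the values: 0 → 1 → 2 → 3 → 4

Answer: 4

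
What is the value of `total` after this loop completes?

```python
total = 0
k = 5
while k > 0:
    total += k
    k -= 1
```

Sum 5 down to 1
`total` takes the values: 0 → 5 → 9 → 12 → 14 → 15

Answer: 15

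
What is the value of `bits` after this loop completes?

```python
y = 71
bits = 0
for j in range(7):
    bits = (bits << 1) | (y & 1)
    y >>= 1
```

Reverse lowest 7 bits of 71
`bits` takes the values: 0 → 1 → 3 → 7 → 14 → 28 → 56 → 113

Answer: 113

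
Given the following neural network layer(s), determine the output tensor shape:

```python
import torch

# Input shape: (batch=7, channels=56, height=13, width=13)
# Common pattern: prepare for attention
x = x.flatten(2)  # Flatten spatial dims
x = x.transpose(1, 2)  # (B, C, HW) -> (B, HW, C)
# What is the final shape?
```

Input: (7, 56, 13, 13) -> after flatten(2): (7, 56, 169) -> Output: (7, 169, 56)

Answer: (7, 169, 56)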